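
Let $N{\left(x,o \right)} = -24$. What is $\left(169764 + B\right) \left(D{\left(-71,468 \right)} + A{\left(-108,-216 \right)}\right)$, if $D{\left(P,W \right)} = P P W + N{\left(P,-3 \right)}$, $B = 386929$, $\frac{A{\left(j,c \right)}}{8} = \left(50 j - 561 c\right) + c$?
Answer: $1827981629292$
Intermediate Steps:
$A{\left(j,c \right)} = - 4480 c + 400 j$ ($A{\left(j,c \right)} = 8 \left(\left(50 j - 561 c\right) + c\right) = 8 \left(\left(- 561 c + 50 j\right) + c\right) = 8 \left(- 560 c + 50 j\right) = - 4480 c + 400 j$)
$D{\left(P,W \right)} = -24 + W P^{2}$ ($D{\left(P,W \right)} = P P W - 24 = P^{2} W - 24 = W P^{2} - 24 = -24 + W P^{2}$)
$\left(169764 + B\right) \left(D{\left(-71,468 \right)} + A{\left(-108,-216 \right)}\right) = \left(169764 + 386929\right) \left(\left(-24 + 468 \left(-71\right)^{2}\right) + \left(\left(-4480\right) \left(-216\right) + 400 \left(-108\right)\right)\right) = 556693 \left(\left(-24 + 468 \cdot 5041\right) + \left(967680 - 43200\right)\right) = 556693 \left(\left(-24 + 2359188\right) + 924480\right) = 556693 \left(2359164 + 924480\right) = 556693 \cdot 3283644 = 1827981629292$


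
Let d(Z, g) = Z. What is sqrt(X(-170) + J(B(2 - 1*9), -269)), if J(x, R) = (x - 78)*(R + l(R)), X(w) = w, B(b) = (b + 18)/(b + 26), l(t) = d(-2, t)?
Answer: 47*sqrt(3401)/19 ≈ 144.26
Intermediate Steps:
l(t) = -2
B(b) = (18 + b)/(26 + b)
J(x, R) = (-78 + x)*(-2 + R) (J(x, R) = (x - 78)*(R - 2) = (-78 + x)*(-2 + R))
sqrt(X(-170) + J(B(2 - 1*9), -269)) = sqrt(-170 + (156 - 78*(-269) - 2*(18 + (2 - 1*9))/(26 + (2 - 1*9)) - 269*(18 + (2 - 1*9))/(26 + (2 - 1*9)))) = sqrt(-170 + (156 + 20982 - 2*(18 + (2 - 9))/(26 + (2 - 9)) - 269*(18 + (2 - 9))/(26 + (2 - 9)))) = sqrt(-170 + (156 + 20982 - 2*(18 - 7)/(26 - 7) - 269*(18 - 7)/(26 - 7))) = sqrt(-170 + (156 + 20982 - 2*11/19 - 269*11/19)) = sqrt(-170 + (156 + 20982 - 22/19 - 2959/19)) = sqrt(-170 + 398641/19) = sqrt(395411/19) = 47*sqrt(3401)/19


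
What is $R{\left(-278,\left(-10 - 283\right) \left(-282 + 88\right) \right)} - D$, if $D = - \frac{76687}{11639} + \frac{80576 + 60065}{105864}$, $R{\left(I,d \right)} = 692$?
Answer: $\frac{859130030401}{1232151096} \approx 697.26$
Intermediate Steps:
$D = - \frac{6481471969}{1232151096}$ ($D = \left(-76687\right) \frac{1}{11639} + 140641 \cdot \frac{1}{105864} = - \frac{76687}{11639} + \frac{140641}{105864} = - \frac{6481471969}{1232151096} \approx -5.2603$)
$R{\left(-278,\left(-10 - 283\right) \left(-282 + 88\right) \right)} - D = 692 - - \frac{6481471969}{1232151096} = 692 + \frac{6481471969}{1232151096} = \frac{859130030401}{1232151096}$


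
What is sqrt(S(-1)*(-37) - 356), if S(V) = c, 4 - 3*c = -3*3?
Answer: I*sqrt(4647)/3 ≈ 22.723*I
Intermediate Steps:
c = 13/3 (c = 4/3 - (-1)*3 = 4/3 - 1/3*(-9) = 4/3 + 3 = 13/3 ≈ 4.3333)
S(V) = 13/3
sqrt(S(-1)*(-37) - 356) = sqrt((13/3)*(-37) - 356) = sqrt(-481/3 - 356) = sqrt(-1549/3) = I*sqrt(4647)/3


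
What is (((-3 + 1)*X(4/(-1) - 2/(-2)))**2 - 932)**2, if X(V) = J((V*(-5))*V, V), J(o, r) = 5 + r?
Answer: 839056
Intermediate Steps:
X(V) = 5 + V
(((-3 + 1)*X(4/(-1) - 2/(-2)))**2 - 932)**2 = (((-3 + 1)*(5 + (4/(-1) - 2/(-2))))**2 - 932)**2 = ((-2*(5 + (4*(-1) - 2*(-1/2))))**2 - 932)**2 = ((-2*(5 + (-4 + 1)))**2 - 932)**2 = ((-2*(5 - 3))**2 - 932)**2 = ((-2*2)**2 - 932)**2 = ((-4)**2 - 932)**2 = (16 - 932)**2 = (-916)**2 = 839056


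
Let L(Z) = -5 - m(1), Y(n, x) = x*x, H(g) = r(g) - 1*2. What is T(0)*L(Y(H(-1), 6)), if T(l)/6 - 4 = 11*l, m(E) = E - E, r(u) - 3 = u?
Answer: -120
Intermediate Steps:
r(u) = 3 + u
H(g) = 1 + g (H(g) = (3 + g) - 1*2 = (3 + g) - 2 = 1 + g)
Y(n, x) = x²
m(E) = 0
L(Z) = -5 (L(Z) = -5 - 1*0 = -5 + 0 = -5)
T(l) = 24 + 66*l (T(l) = 24 + 6*(11*l) = 24 + 66*l)
T(0)*L(Y(H(-1), 6)) = (24 + 66*0)*(-5) = (24 + 0)*(-5) = 24*(-5) = -120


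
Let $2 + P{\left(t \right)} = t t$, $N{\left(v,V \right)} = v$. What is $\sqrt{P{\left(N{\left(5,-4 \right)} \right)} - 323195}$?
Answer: $6 i \sqrt{8977} \approx 568.48 i$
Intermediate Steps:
$P{\left(t \right)} = -2 + t^{2}$ ($P{\left(t \right)} = -2 + t t = -2 + t^{2}$)
$\sqrt{P{\left(N{\left(5,-4 \right)} \right)} - 323195} = \sqrt{\left(-2 + 5^{2}\right) - 323195} = \sqrt{\left(-2 + 25\right) - 323195} = \sqrt{23 - 323195} = \sqrt{-323172} = 6 i \sqrt{8977}$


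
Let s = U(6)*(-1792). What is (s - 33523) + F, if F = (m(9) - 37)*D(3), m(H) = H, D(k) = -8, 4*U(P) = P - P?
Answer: -33299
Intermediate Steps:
U(P) = 0 (U(P) = (P - P)/4 = (¼)*0 = 0)
s = 0 (s = 0*(-1792) = 0)
F = 224 (F = (9 - 37)*(-8) = -28*(-8) = 224)
(s - 33523) + F = (0 - 33523) + 224 = -33523 + 224 = -33299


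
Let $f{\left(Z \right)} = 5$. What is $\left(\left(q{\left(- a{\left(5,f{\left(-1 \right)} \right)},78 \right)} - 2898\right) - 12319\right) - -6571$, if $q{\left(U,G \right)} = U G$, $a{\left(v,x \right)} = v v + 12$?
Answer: $-11532$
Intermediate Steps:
$a{\left(v,x \right)} = 12 + v^{2}$ ($a{\left(v,x \right)} = v^{2} + 12 = 12 + v^{2}$)
$q{\left(U,G \right)} = G U$
$\left(\left(q{\left(- a{\left(5,f{\left(-1 \right)} \right)},78 \right)} - 2898\right) - 12319\right) - -6571 = \left(\left(78 \left(- (12 + 5^{2})\right) - 2898\right) - 12319\right) - -6571 = \left(\left(78 \left(- (12 + 25)\right) - 2898\right) - 12319\right) + 6571 = \left(\left(78 \left(\left(-1\right) 37\right) - 2898\right) - 12319\right) + 6571 = \left(\left(78 \left(-37\right) - 2898\right) - 12319\right) + 6571 = \left(\left(-2886 - 2898\right) - 12319\right) + 6571 = \left(-5784 - 12319\right) + 6571 = -18103 + 6571 = -11532$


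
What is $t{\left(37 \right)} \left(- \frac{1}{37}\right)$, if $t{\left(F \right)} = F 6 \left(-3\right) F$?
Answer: $666$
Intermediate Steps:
$t{\left(F \right)} = - 18 F^{2}$ ($t{\left(F \right)} = 6 F \left(-3\right) F = - 18 F F = - 18 F^{2}$)
$t{\left(37 \right)} \left(- \frac{1}{37}\right) = - 18 \cdot 37^{2} \left(- \frac{1}{37}\right) = \left(-18\right) 1369 \left(\left(-1\right) \frac{1}{37}\right) = \left(-24642\right) \left(- \frac{1}{37}\right) = 666$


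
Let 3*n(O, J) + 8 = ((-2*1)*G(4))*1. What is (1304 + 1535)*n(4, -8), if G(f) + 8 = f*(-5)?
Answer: 45424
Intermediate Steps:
G(f) = -8 - 5*f (G(f) = -8 + f*(-5) = -8 - 5*f)
n(O, J) = 16 (n(O, J) = -8/3 + (((-2*1)*(-8 - 5*4))*1)/3 = -8/3 + (-2*(-8 - 20)*1)/3 = -8/3 + (-2*(-28)*1)/3 = -8/3 + (56*1)/3 = -8/3 + (⅓)*56 = -8/3 + 56/3 = 16)
(1304 + 1535)*n(4, -8) = (1304 + 1535)*16 = 2839*16 = 45424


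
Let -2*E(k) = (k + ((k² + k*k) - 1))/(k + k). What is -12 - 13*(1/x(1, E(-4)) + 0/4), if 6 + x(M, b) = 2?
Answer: -35/4 ≈ -8.7500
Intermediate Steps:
E(k) = -(-1 + k + 2*k²)/(4*k) (E(k) = -(k + ((k² + k*k) - 1))/(2*(k + k)) = -(k + ((k² + k²) - 1))/(2*(2*k)) = -(k + (2*k² - 1))*1/(2*k)/2 = -(k + (-1 + 2*k²))*1/(2*k)/2 = -(-1 + k + 2*k²)*1/(2*k)/2 = -(-1 + k + 2*k²)/(4*k))
x(M, b) = -4 (x(M, b) = -6 + 2 = -4)
-12 - 13*(1/x(1, E(-4)) + 0/4) = -12 - 13*(1/(-4) + 0/4) = -12 - 13*(1*(-¼) + 0*(¼)) = -12 - 13*(-¼ + 0) = -12 - 13*(-¼) = -12 + 13/4 = -35/4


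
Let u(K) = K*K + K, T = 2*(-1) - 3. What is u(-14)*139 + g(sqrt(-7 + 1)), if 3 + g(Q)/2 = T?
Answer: 25282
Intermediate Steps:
T = -5 (T = -2 - 3 = -5)
g(Q) = -16 (g(Q) = -6 + 2*(-5) = -6 - 10 = -16)
u(K) = K + K**2 (u(K) = K**2 + K = K + K**2)
u(-14)*139 + g(sqrt(-7 + 1)) = -14*(1 - 14)*139 - 16 = -14*(-13)*139 - 16 = 182*139 - 16 = 25298 - 16 = 25282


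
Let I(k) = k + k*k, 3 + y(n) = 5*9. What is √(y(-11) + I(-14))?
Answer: 4*√14 ≈ 14.967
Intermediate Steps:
y(n) = 42 (y(n) = -3 + 5*9 = -3 + 45 = 42)
I(k) = k + k²
√(y(-11) + I(-14)) = √(42 - 14*(1 - 14)) = √(42 - 14*(-13)) = √(42 + 182) = √224 = 4*√14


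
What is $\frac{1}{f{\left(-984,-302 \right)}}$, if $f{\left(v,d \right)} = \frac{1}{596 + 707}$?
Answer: $1303$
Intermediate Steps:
$f{\left(v,d \right)} = \frac{1}{1303}$
$\frac{1}{f{\left(-984,-302 \right)}} = \frac{1}{\frac{1}{1303}} = 1303$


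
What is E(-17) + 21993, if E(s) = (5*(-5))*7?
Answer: 21818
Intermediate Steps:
E(s) = -175 (E(s) = -25*7 = -175)
E(-17) + 21993 = -175 + 21993 = 21818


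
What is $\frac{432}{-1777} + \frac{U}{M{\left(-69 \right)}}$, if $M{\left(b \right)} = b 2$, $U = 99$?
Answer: $- \frac{78513}{81742} \approx -0.9605$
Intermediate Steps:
$M{\left(b \right)} = 2 b$
$\frac{432}{-1777} + \frac{U}{M{\left(-69 \right)}} = \frac{432}{-1777} + \frac{99}{2 \left(-69\right)} = 432 \left(- \frac{1}{1777}\right) + \frac{99}{-138} = - \frac{432}{1777} + 99 \left(- \frac{1}{138}\right) = - \frac{432}{1777} - \frac{33}{46} = - \frac{78513}{81742}$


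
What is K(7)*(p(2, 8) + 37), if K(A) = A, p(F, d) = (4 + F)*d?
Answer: 595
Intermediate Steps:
p(F, d) = d*(4 + F)
K(7)*(p(2, 8) + 37) = 7*(8*(4 + 2) + 37) = 7*(8*6 + 37) = 7*(48 + 37) = 7*85 = 595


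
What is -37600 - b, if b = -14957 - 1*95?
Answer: -22548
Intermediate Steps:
b = -15052 (b = -14957 - 95 = -15052)
-37600 - b = -37600 - 1*(-15052) = -37600 + 15052 = -22548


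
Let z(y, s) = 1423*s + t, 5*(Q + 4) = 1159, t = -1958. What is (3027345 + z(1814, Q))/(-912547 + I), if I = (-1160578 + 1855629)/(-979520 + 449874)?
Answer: -8870369262872/2416637817065 ≈ -3.6705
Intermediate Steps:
Q = 1139/5 (Q = -4 + (1/5)*1159 = -4 + 1159/5 = 1139/5 ≈ 227.80)
z(y, s) = -1958 + 1423*s (z(y, s) = 1423*s - 1958 = -1958 + 1423*s)
I = -695051/529646 (I = 695051/(-529646) = 695051*(-1/529646) = -695051/529646 ≈ -1.3123)
(3027345 + z(1814, Q))/(-912547 + I) = (3027345 + (-1958 + 1423*(1139/5)))/(-912547 - 695051/529646) = (3027345 + (-1958 + 1620797/5))/(-483327563413/529646) = (3027345 + 1611007/5)*(-529646/483327563413) = (16747732/5)*(-529646/483327563413) = -8870369262872/2416637817065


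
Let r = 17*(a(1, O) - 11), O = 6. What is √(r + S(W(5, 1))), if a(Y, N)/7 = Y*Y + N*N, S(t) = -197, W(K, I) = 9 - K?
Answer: √4019 ≈ 63.396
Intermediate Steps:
a(Y, N) = 7*N² + 7*Y² (a(Y, N) = 7*(Y*Y + N*N) = 7*(Y² + N²) = 7*(N² + Y²) = 7*N² + 7*Y²)
r = 4216 (r = 17*((7*6² + 7*1²) - 11) = 17*((7*36 + 7*1) - 11) = 17*((252 + 7) - 11) = 17*(259 - 11) = 17*248 = 4216)
√(r + S(W(5, 1))) = √(4216 - 197) = √4019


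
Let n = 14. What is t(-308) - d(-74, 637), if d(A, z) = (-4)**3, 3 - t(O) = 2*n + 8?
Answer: 31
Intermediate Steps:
t(O) = -33 (t(O) = 3 - (2*14 + 8) = 3 - (28 + 8) = 3 - 1*36 = 3 - 36 = -33)
d(A, z) = -64
t(-308) - d(-74, 637) = -33 - 1*(-64) = -33 + 64 = 31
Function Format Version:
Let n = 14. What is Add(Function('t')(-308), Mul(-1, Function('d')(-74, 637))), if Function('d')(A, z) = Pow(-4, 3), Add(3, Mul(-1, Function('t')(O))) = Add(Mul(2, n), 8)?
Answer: 31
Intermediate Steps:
Function('t')(O) = -33 (Function('t')(O) = Add(3, Mul(-1, Add(Mul(2, 14), 8))) = Add(3, Mul(-1, Add(28, 8))) = Add(3, Mul(-1, 36)) = Add(3, -36) = -33)
Function('d')(A, z) = -64
Add(Function('t')(-308), Mul(-1, Function('d')(-74, 637))) = Add(-33, Mul(-1, -64)) = Add(-33, 64) = 31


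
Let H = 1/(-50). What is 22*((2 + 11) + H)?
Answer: 7139/25 ≈ 285.56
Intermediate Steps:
H = -1/50 ≈ -0.020000
22*((2 + 11) + H) = 22*((2 + 11) - 1/50) = 22*(13 - 1/50) = 22*(649/50) = 7139/25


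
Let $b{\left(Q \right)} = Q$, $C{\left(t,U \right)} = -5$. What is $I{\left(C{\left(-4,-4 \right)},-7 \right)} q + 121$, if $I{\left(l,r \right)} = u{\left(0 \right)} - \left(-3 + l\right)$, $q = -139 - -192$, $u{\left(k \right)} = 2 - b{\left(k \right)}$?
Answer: $651$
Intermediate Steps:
$u{\left(k \right)} = 2 - k$
$q = 53$ ($q = -139 + 192 = 53$)
$I{\left(l,r \right)} = 5 - l$ ($I{\left(l,r \right)} = \left(2 - 0\right) - \left(-3 + l\right) = \left(2 + 0\right) - \left(-3 + l\right) = 2 - \left(-3 + l\right) = 5 - l$)
$I{\left(C{\left(-4,-4 \right)},-7 \right)} q + 121 = \left(5 - -5\right) 53 + 121 = \left(5 + 5\right) 53 + 121 = 10 \cdot 53 + 121 = 530 + 121 = 651$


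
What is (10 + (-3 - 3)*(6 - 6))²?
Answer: 100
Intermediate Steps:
(10 + (-3 - 3)*(6 - 6))² = (10 - 6*0)² = (10 + 0)² = 10² = 100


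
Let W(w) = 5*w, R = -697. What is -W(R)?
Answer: 3485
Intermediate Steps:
-W(R) = -5*(-697) = -1*(-3485) = 3485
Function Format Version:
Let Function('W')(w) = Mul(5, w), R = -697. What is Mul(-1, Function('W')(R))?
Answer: 3485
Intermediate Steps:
Mul(-1, Function('W')(R)) = Mul(-1, Mul(5, -697)) = Mul(-1, -3485) = 3485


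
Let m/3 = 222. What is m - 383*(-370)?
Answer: 142376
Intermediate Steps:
m = 666 (m = 3*222 = 666)
m - 383*(-370) = 666 - 383*(-370) = 666 + 141710 = 142376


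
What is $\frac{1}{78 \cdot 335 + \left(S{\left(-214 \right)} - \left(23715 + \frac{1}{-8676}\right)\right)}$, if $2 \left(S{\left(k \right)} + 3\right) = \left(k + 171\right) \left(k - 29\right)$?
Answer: $\frac{8676}{66254275} \approx 0.00013095$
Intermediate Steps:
$S{\left(k \right)} = -3 + \frac{\left(-29 + k\right) \left(171 + k\right)}{2}$ ($S{\left(k \right)} = -3 + \frac{\left(k + 171\right) \left(k - 29\right)}{2} = -3 + \frac{\left(171 + k\right) \left(-29 + k\right)}{2} = -3 + \frac{\left(-29 + k\right) \left(171 + k\right)}{2}$)
$\frac{1}{78 \cdot 335 + \left(S{\left(-214 \right)} - \left(23715 + \frac{1}{-8676}\right)\right)} = \frac{1}{78 \cdot 335 + \left(\left(- \frac{4965}{2} + \frac{\left(-214\right)^{2}}{2} + 71 \left(-214\right)\right) - \left(23715 + \frac{1}{-8676}\right)\right)} = \frac{1}{26130 - \frac{160449605}{8676}} = \frac{1}{\frac{66254275}{8676}} = \frac{8676}{66254275}$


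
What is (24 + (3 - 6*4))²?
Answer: 9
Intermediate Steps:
(24 + (3 - 6*4))² = (24 + (3 - 24))² = (24 - 21)² = 3² = 9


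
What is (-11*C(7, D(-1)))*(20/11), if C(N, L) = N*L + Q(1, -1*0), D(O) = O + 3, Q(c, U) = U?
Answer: -280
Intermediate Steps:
D(O) = 3 + O
C(N, L) = L*N (C(N, L) = N*L - 1*0 = L*N + 0 = L*N)
(-11*C(7, D(-1)))*(20/11) = (-11*(3 - 1)*7)*(20/11) = (-22*7)*(20*(1/11)) = -11*14*(20/11) = -154*20/11 = -280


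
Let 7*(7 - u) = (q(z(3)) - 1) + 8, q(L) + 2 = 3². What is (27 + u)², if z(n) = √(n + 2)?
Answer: 1024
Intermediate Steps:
z(n) = √(2 + n)
q(L) = 7 (q(L) = -2 + 3² = -2 + 9 = 7)
u = 5 (u = 7 - ((7 - 1) + 8)/7 = 7 - (6 + 8)/7 = 7 - ⅐*14 = 7 - 2 = 5)
(27 + u)² = (27 + 5)² = 32² = 1024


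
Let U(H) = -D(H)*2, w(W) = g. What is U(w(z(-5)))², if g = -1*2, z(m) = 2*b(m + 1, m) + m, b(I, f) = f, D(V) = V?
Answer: 16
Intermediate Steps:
z(m) = 3*m (z(m) = 2*m + m = 3*m)
g = -2
w(W) = -2
U(H) = -2*H (U(H) = -H*2 = -2*H)
U(w(z(-5)))² = (-2*(-2))² = 4² = 16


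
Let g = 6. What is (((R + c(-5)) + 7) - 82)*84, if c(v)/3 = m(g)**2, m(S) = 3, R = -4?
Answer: -4368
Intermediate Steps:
c(v) = 27 (c(v) = 3*3**2 = 3*9 = 27)
(((R + c(-5)) + 7) - 82)*84 = (((-4 + 27) + 7) - 82)*84 = ((23 + 7) - 82)*84 = (30 - 82)*84 = -52*84 = -4368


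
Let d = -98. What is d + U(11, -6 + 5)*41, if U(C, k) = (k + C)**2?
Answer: 4002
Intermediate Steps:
U(C, k) = (C + k)**2
d + U(11, -6 + 5)*41 = -98 + (11 + (-6 + 5))**2*41 = -98 + (11 - 1)**2*41 = -98 + 10**2*41 = -98 + 100*41 = -98 + 4100 = 4002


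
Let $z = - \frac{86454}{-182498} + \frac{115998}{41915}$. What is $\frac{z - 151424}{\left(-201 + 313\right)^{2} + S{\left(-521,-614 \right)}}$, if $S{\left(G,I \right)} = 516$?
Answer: $- \frac{579139254101833}{49950605965100} \approx -11.594$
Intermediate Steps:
$z = \frac{12396561207}{3824701835}$ ($z = \left(-86454\right) \left(- \frac{1}{182498}\right) + 115998 \cdot \frac{1}{41915} = \frac{43227}{91249} + \frac{115998}{41915} = \frac{12396561207}{3824701835} \approx 3.2412$)
$\frac{z - 151424}{\left(-201 + 313\right)^{2} + S{\left(-521,-614 \right)}} = \frac{\frac{12396561207}{3824701835} - 151424}{\left(-201 + 313\right)^{2} + 516} = - \frac{579139254101833}{3824701835 \left(112^{2} + 516\right)} = - \frac{579139254101833}{3824701835 \left(12544 + 516\right)} = - \frac{579139254101833}{3824701835 \cdot 13060} = \left(- \frac{579139254101833}{3824701835}\right) \frac{1}{13060} = - \frac{579139254101833}{49950605965100}$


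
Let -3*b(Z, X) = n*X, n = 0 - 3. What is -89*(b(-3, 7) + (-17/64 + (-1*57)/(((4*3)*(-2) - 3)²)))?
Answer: -9213013/15552 ≈ -592.40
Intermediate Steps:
n = -3
b(Z, X) = X (b(Z, X) = -(-1)*X = X)
-89*(b(-3, 7) + (-17/64 + (-1*57)/(((4*3)*(-2) - 3)²))) = -89*(7 + (-17/64 + (-1*57)/(((4*3)*(-2) - 3)²))) = -89*(7 + (-17*1/64 - 57/(12*(-2) - 3)²)) = -89*(7 + (-17/64 - 57/(-24 - 3)²)) = -89*(7 + (-17/64 - 57/((-27)²))) = -89*(7 + (-17/64 - 57/729)) = -89*(7 + (-17/64 - 57*1/729)) = -89*(7 + (-17/64 - 19/243)) = -89*(7 - 5347/15552) = -89*103517/15552 = -9213013/15552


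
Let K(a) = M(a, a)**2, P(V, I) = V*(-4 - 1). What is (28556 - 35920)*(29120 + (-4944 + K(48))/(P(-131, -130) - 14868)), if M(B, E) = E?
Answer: -3047850612800/14213 ≈ -2.1444e+8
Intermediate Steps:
P(V, I) = -5*V (P(V, I) = V*(-5) = -5*V)
K(a) = a**2
(28556 - 35920)*(29120 + (-4944 + K(48))/(P(-131, -130) - 14868)) = (28556 - 35920)*(29120 + (-4944 + 48**2)/(-5*(-131) - 14868)) = -7364*(29120 + (-4944 + 2304)/(655 - 14868)) = -7364*(29120 - 2640/(-14213)) = -7364*(29120 - 2640*(-1/14213)) = -7364*(29120 + 2640/14213) = -7364*413885200/14213 = -3047850612800/14213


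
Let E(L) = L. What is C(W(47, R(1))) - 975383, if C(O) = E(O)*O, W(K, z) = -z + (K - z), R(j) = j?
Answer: -973358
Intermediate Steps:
W(K, z) = K - 2*z
C(O) = O² (C(O) = O*O = O²)
C(W(47, R(1))) - 975383 = (47 - 2*1)² - 975383 = (47 - 2)² - 975383 = 45² - 975383 = 2025 - 975383 = -973358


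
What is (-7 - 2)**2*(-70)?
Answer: -5670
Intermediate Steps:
(-7 - 2)**2*(-70) = (-9)**2*(-70) = 81*(-70) = -5670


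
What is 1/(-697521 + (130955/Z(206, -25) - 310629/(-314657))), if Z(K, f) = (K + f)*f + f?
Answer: -5843630/4076217059783 ≈ -1.4336e-6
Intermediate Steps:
Z(K, f) = f + f*(K + f) (Z(K, f) = f*(K + f) + f = f + f*(K + f))
1/(-697521 + (130955/Z(206, -25) - 310629/(-314657))) = 1/(-697521 + (130955/((-25*(1 + 206 - 25))) - 310629/(-314657))) = 1/(-697521 + (130955/((-25*182)) - 310629*(-1/314657))) = 1/(-697521 + (130955/(-4550) + 310629/314657)) = 1/(-697521 + (130955*(-1/4550) + 310629/314657)) = 1/(-697521 + (-26191/910 + 310629/314657)) = 1/(-697521 - 162418553/5843630) = 1/(-4076217059783/5843630) = -5843630/4076217059783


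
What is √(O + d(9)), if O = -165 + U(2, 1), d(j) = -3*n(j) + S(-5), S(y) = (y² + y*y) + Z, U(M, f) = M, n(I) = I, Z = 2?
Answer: I*√138 ≈ 11.747*I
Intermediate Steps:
S(y) = 2 + 2*y² (S(y) = (y² + y*y) + 2 = (y² + y²) + 2 = 2*y² + 2 = 2 + 2*y²)
d(j) = 52 - 3*j (d(j) = -3*j + (2 + 2*(-5)²) = -3*j + (2 + 2*25) = -3*j + (2 + 50) = -3*j + 52 = 52 - 3*j)
O = -163 (O = -165 + 2 = -163)
√(O + d(9)) = √(-163 + (52 - 3*9)) = √(-163 + (52 - 27)) = √(-163 + 25) = √(-138) = I*√138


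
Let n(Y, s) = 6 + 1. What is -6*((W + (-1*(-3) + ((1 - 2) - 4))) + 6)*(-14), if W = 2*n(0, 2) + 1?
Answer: 1596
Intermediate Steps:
n(Y, s) = 7
W = 15 (W = 2*7 + 1 = 14 + 1 = 15)
-6*((W + (-1*(-3) + ((1 - 2) - 4))) + 6)*(-14) = -6*((15 + (-1*(-3) + ((1 - 2) - 4))) + 6)*(-14) = -6*((15 + (3 + (-1 - 4))) + 6)*(-14) = -6*((15 + (3 - 5)) + 6)*(-14) = -6*((15 - 2) + 6)*(-14) = -6*(13 + 6)*(-14) = -6*19*(-14) = -114*(-14) = 1596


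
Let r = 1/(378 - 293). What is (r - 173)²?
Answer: 216207616/7225 ≈ 29925.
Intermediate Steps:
r = 1/85 ≈ 0.011765
(r - 173)² = (1/85 - 173)² = (-14704/85)² = 216207616/7225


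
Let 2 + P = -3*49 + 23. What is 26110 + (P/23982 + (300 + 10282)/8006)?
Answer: 59682975582/2285713 ≈ 26111.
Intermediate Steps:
P = -126 (P = -2 + (-3*49 + 23) = -2 + (-147 + 23) = -2 - 124 = -126)
26110 + (P/23982 + (300 + 10282)/8006) = 26110 + (-126/23982 + (300 + 10282)/8006) = 26110 + (-126*1/23982 + 10582*(1/8006)) = 26110 + (-3/571 + 5291/4003) = 26110 + 3009152/2285713 = 59682975582/2285713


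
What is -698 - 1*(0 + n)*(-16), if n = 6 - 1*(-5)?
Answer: -522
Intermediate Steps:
n = 11 (n = 6 + 5 = 11)
-698 - 1*(0 + n)*(-16) = -698 - 1*(0 + 11)*(-16) = -698 - 1*11*(-16) = -698 - 11*(-16) = -698 - 1*(-176) = -698 + 176 = -522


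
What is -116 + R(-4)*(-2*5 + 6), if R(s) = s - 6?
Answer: -76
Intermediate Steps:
R(s) = -6 + s
-116 + R(-4)*(-2*5 + 6) = -116 + (-6 - 4)*(-2*5 + 6) = -116 - 10*(-10 + 6) = -116 - 10*(-4) = -116 + 40 = -76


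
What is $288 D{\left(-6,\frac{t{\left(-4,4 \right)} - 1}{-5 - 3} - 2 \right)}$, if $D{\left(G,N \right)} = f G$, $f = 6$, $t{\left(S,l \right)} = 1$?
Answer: $-10368$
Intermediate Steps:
$D{\left(G,N \right)} = 6 G$
$288 D{\left(-6,\frac{t{\left(-4,4 \right)} - 1}{-5 - 3} - 2 \right)} = 288 \cdot 6 \left(-6\right) = 288 \left(-36\right) = -10368$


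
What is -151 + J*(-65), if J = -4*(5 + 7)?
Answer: 2969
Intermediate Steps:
J = -48 (J = -4*12 = -48)
-151 + J*(-65) = -151 - 48*(-65) = -151 + 3120 = 2969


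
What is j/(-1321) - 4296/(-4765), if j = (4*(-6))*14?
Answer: 7276056/6294565 ≈ 1.1559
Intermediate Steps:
j = -336 (j = -24*14 = -336)
j/(-1321) - 4296/(-4765) = -336/(-1321) - 4296/(-4765) = -336*(-1/1321) - 4296*(-1/4765) = 336/1321 + 4296/4765 = 7276056/6294565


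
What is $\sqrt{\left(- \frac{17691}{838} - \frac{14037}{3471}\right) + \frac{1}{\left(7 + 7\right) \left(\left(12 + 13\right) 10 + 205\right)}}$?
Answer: $\frac{3 i \sqrt{804657301444295}}{16967405} \approx 5.0155 i$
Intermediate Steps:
$\sqrt{\left(- \frac{17691}{838} - \frac{14037}{3471}\right) + \frac{1}{\left(7 + 7\right) \left(\left(12 + 13\right) 10 + 205\right)}} = \sqrt{\left(\left(-17691\right) \frac{1}{838} - \frac{4679}{1157}\right) + \frac{1}{14 \left(25 \cdot 10 + 205\right)}} = \sqrt{\left(- \frac{17691}{838} - \frac{4679}{1157}\right) + \frac{1}{14 \left(250 + 205\right)}} = \sqrt{- \frac{24389489}{969566} + \frac{1}{14 \cdot 455}} = \sqrt{- \frac{24389489}{969566} + \frac{1}{14} \cdot \frac{1}{455}} = \sqrt{- \frac{24389489}{969566} + \frac{1}{6370}} = \sqrt{- \frac{2987693757}{118771835}} = \frac{3 i \sqrt{804657301444295}}{16967405}$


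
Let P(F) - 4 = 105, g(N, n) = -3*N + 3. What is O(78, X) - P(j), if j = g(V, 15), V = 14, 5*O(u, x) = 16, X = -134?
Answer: -529/5 ≈ -105.80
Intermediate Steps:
O(u, x) = 16/5 (O(u, x) = (1/5)*16 = 16/5)
g(N, n) = 3 - 3*N
j = -39 (j = 3 - 3*14 = 3 - 42 = -39)
P(F) = 109 (P(F) = 4 + 105 = 109)
O(78, X) - P(j) = 16/5 - 1*109 = 16/5 - 109 = -529/5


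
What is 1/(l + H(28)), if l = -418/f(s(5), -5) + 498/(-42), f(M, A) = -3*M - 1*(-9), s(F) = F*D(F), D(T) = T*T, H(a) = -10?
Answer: -1281/26536 ≈ -0.048274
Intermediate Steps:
D(T) = T**2
s(F) = F**3 (s(F) = F*F**2 = F**3)
f(M, A) = 9 - 3*M (f(M, A) = -3*M + 9 = 9 - 3*M)
l = -13726/1281 (l = -418/(9 - 3*5**3) + 498/(-42) = -418/(9 - 3*125) + 498*(-1/42) = -418/(9 - 375) - 83/7 = -418/(-366) - 83/7 = -418*(-1/366) - 83/7 = 209/183 - 83/7 = -13726/1281 ≈ -10.715)
1/(l + H(28)) = 1/(-13726/1281 - 10) = 1/(-26536/1281) = -1281/26536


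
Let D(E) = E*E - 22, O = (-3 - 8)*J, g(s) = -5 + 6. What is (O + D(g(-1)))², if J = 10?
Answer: 17161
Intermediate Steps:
g(s) = 1
O = -110 (O = (-3 - 8)*10 = -11*10 = -110)
D(E) = -22 + E² (D(E) = E² - 22 = -22 + E²)
(O + D(g(-1)))² = (-110 + (-22 + 1²))² = (-110 + (-22 + 1))² = (-110 - 21)² = (-131)² = 17161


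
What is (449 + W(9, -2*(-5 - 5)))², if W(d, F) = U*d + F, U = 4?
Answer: 255025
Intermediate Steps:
W(d, F) = F + 4*d (W(d, F) = 4*d + F = F + 4*d)
(449 + W(9, -2*(-5 - 5)))² = (449 + (-2*(-5 - 5) + 4*9))² = (449 + (-2*(-10) + 36))² = (449 + (20 + 36))² = (449 + 56)² = 505² = 255025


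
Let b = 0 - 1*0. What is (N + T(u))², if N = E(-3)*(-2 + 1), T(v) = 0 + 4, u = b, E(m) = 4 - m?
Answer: 9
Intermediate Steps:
b = 0 (b = 0 + 0 = 0)
u = 0
T(v) = 4
N = -7 (N = (4 - 1*(-3))*(-2 + 1) = (4 + 3)*(-1) = 7*(-1) = -7)
(N + T(u))² = (-7 + 4)² = (-3)² = 9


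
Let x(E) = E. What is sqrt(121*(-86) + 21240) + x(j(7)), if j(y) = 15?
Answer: 15 + sqrt(10834) ≈ 119.09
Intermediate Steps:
sqrt(121*(-86) + 21240) + x(j(7)) = sqrt(121*(-86) + 21240) + 15 = sqrt(-10406 + 21240) + 15 = sqrt(10834) + 15 = 15 + sqrt(10834)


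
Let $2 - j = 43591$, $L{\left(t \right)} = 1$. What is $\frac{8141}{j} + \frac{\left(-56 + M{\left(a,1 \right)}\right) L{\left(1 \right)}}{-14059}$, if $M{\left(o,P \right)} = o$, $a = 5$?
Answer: $- \frac{943120}{5149729} \approx -0.18314$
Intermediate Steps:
$j = -43589$ ($j = 2 - 43591 = -43589$)
$\frac{8141}{j} + \frac{\left(-56 + M{\left(a,1 \right)}\right) L{\left(1 \right)}}{-14059} = \frac{8141}{-43589} + \frac{\left(-56 + 5\right) 1}{-14059} = 8141 \left(- \frac{1}{43589}\right) + \left(-51\right) 1 \left(- \frac{1}{14059}\right) = - \frac{1163}{6227} - - \frac{3}{827} = - \frac{1163}{6227} + \frac{3}{827} = - \frac{943120}{5149729}$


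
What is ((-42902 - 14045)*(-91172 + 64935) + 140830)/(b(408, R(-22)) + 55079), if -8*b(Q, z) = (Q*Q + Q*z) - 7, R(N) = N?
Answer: 11954074152/283151 ≈ 42218.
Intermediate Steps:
b(Q, z) = 7/8 - Q²/8 - Q*z/8 (b(Q, z) = -((Q*Q + Q*z) - 7)/8 = -((Q² + Q*z) - 7)/8 = -(-7 + Q² + Q*z)/8 = 7/8 - Q²/8 - Q*z/8)
((-42902 - 14045)*(-91172 + 64935) + 140830)/(b(408, R(-22)) + 55079) = ((-42902 - 14045)*(-91172 + 64935) + 140830)/((7/8 - ⅛*408² - ⅛*408*(-22)) + 55079) = (-56947*(-26237) + 140830)/((7/8 - ⅛*166464 + 1122) + 55079) = (1494118439 + 140830)/((7/8 - 20808 + 1122) + 55079) = 1494259269/(-157481/8 + 55079) = 1494259269/(283151/8) = 1494259269*(8/283151) = 11954074152/283151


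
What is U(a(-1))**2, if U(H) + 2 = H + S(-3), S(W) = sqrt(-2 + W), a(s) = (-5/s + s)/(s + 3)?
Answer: -5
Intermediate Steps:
a(s) = (s - 5/s)/(3 + s)
U(H) = -2 + H + I*sqrt(5) (U(H) = -2 + (H + sqrt(-2 - 3)) = -2 + (H + sqrt(-5)) = -2 + (H + I*sqrt(5)) = -2 + H + I*sqrt(5))
U(a(-1))**2 = (-2 + (-5 + (-1)**2)/((-1)*(3 - 1)) + I*sqrt(5))**2 = (-2 - 1*(-5 + 1)/2 + I*sqrt(5))**2 = (-2 - 1*1/2*(-4) + I*sqrt(5))**2 = (-2 + 2 + I*sqrt(5))**2 = (I*sqrt(5))**2 = -5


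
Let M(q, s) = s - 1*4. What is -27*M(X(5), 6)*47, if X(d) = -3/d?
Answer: -2538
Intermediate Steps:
M(q, s) = -4 + s (M(q, s) = s - 4 = -4 + s)
-27*M(X(5), 6)*47 = -27*(-4 + 6)*47 = -27*2*47 = -54*47 = -2538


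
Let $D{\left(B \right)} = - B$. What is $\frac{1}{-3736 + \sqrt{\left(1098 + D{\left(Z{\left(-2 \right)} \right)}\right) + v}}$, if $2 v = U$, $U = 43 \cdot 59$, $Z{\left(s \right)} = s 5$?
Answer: $- \frac{7472}{27910639} - \frac{7 \sqrt{194}}{27910639} \approx -0.0002712$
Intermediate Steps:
$Z{\left(s \right)} = 5 s$
$U = 2537$
$v = \frac{2537}{2}$ ($v = \frac{1}{2} \cdot 2537 = \frac{2537}{2} \approx 1268.5$)
$\frac{1}{-3736 + \sqrt{\left(1098 + D{\left(Z{\left(-2 \right)} \right)}\right) + v}} = \frac{1}{-3736 + \sqrt{\left(1098 - 5 \left(-2\right)\right) + \frac{2537}{2}}} = \frac{1}{-3736 + \sqrt{\left(1098 - -10\right) + \frac{2537}{2}}} = \frac{1}{-3736 + \sqrt{\left(1098 + 10\right) + \frac{2537}{2}}} = \frac{1}{-3736 + \sqrt{1108 + \frac{2537}{2}}} = \frac{1}{-3736 + \sqrt{\frac{4753}{2}}} = \frac{1}{-3736 + \frac{7 \sqrt{194}}{2}}$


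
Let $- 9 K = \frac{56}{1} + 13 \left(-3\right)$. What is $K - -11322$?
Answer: $\frac{101881}{9} \approx 11320.0$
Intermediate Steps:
$K = - \frac{17}{9}$ ($K = - \frac{\frac{56}{1} + 13 \left(-3\right)}{9} = - \frac{56 \cdot 1 - 39}{9} = - \frac{56 - 39}{9} = \left(- \frac{1}{9}\right) 17 = - \frac{17}{9} \approx -1.8889$)
$K - -11322 = - \frac{17}{9} - -11322 = - \frac{17}{9} + 11322 = \frac{101881}{9}$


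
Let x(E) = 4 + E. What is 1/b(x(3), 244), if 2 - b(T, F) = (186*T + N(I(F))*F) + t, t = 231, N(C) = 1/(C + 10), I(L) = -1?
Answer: -9/14023 ≈ -0.00064180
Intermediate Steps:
N(C) = 1/(10 + C)
b(T, F) = -229 - 186*T - F/9 (b(T, F) = 2 - ((186*T + F/(10 - 1)) + 231) = 2 - ((186*T + F/9) + 231) = 2 - (231 + 186*T + F/9) = 2 + (-231 - 186*T - F/9) = -229 - 186*T - F/9)
1/b(x(3), 244) = 1/(-229 - 186*(4 + 3) - ⅑*244) = 1/(-229 - 186*7 - 244/9) = 1/(-229 - 1302 - 244/9) = 1/(-14023/9) = -9/14023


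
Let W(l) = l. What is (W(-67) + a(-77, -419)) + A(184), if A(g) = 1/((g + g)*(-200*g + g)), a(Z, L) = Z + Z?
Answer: -2977906049/13474688 ≈ -221.00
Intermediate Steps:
a(Z, L) = 2*Z
A(g) = -1/(398*g**2) (A(g) = 1/(((2*g))*((-199*g))) = (1/(2*g))*(-1/(199*g)) = -1/(398*g**2))
(W(-67) + a(-77, -419)) + A(184) = (-67 + 2*(-77)) - 1/398/184**2 = (-67 - 154) - 1/398*1/33856 = -221 - 1/13474688 = -2977906049/13474688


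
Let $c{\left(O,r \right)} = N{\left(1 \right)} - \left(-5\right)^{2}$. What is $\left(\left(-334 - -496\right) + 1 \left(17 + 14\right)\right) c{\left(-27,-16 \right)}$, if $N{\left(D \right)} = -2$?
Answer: $-5211$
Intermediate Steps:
$c{\left(O,r \right)} = -27$ ($c{\left(O,r \right)} = -2 - \left(-5\right)^{2} = -2 - 25 = -27$)
$\left(\left(-334 - -496\right) + 1 \left(17 + 14\right)\right) c{\left(-27,-16 \right)} = \left(\left(-334 - -496\right) + 1 \left(17 + 14\right)\right) \left(-27\right) = \left(\left(-334 + 496\right) + 1 \cdot 31\right) \left(-27\right) = \left(162 + 31\right) \left(-27\right) = 193 \left(-27\right) = -5211$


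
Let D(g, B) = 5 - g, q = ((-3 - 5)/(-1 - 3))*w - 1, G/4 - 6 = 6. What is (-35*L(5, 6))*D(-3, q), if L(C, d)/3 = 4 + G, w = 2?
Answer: -43680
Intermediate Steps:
G = 48 (G = 24 + 4*6 = 24 + 24 = 48)
q = 3 (q = ((-3 - 5)/(-1 - 3))*2 - 1 = -8/(-4)*2 - 1 = -8*(-¼)*2 - 1 = 2*2 - 1 = 4 - 1 = 3)
L(C, d) = 156 (L(C, d) = 3*(4 + 48) = 3*52 = 156)
(-35*L(5, 6))*D(-3, q) = (-35*156)*(5 - 1*(-3)) = -5460*(5 + 3) = -5460*8 = -43680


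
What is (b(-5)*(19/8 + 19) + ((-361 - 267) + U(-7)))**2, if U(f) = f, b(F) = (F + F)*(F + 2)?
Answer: 625/16 ≈ 39.063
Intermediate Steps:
b(F) = 2*F*(2 + F) (b(F) = (2*F)*(2 + F) = 2*F*(2 + F))
(b(-5)*(19/8 + 19) + ((-361 - 267) + U(-7)))**2 = ((2*(-5)*(2 - 5))*(19/8 + 19) + ((-361 - 267) - 7))**2 = ((2*(-5)*(-3))*(19*(1/8) + 19) + (-628 - 7))**2 = (30*(19/8 + 19) - 635)**2 = (30*(171/8) - 635)**2 = (2565/4 - 635)**2 = (25/4)**2 = 625/16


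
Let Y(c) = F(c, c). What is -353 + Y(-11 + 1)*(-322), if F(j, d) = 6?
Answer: -2285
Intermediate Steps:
Y(c) = 6
-353 + Y(-11 + 1)*(-322) = -353 + 6*(-322) = -353 - 1932 = -2285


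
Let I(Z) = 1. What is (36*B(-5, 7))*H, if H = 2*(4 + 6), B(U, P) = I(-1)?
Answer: 720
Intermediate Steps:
B(U, P) = 1
H = 20 (H = 2*10 = 20)
(36*B(-5, 7))*H = (36*1)*20 = 36*20 = 720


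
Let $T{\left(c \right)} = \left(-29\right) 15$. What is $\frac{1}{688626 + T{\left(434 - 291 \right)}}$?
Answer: $\frac{1}{688191} \approx 1.4531 \cdot 10^{-6}$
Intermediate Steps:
$T{\left(c \right)} = -435$
$\frac{1}{688626 + T{\left(434 - 291 \right)}} = \frac{1}{688626 - 435} = \frac{1}{688191}$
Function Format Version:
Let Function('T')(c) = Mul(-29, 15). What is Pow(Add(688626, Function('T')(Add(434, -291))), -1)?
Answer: Rational(1, 688191) ≈ 1.4531e-6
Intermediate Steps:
Function('T')(c) = -435
Pow(Add(688626, Function('T')(Add(434, -291))), -1) = Pow(Add(688626, -435), -1) = Pow(688191, -1) = Rational(1, 688191)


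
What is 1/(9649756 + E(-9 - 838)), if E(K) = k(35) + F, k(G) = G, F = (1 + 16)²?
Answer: 1/9650080 ≈ 1.0363e-7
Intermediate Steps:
F = 289 (F = 17² = 289)
E(K) = 324 (E(K) = 35 + 289 = 324)
1/(9649756 + E(-9 - 838)) = 1/(9649756 + 324) = 1/9650080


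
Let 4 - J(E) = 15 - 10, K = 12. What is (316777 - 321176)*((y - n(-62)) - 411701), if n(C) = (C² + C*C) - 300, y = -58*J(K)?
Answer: 1843317369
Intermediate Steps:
J(E) = -1 (J(E) = 4 - (15 - 10) = 4 - 1*5 = 4 - 5 = -1)
y = 58 (y = -58*(-1) = 58)
n(C) = -300 + 2*C² (n(C) = (C² + C²) - 300 = 2*C² - 300 = -300 + 2*C²)
(316777 - 321176)*((y - n(-62)) - 411701) = (316777 - 321176)*((58 - (-300 + 2*(-62)²)) - 411701) = -4399*((58 - (-300 + 2*3844)) - 411701) = -4399*((58 - (-300 + 7688)) - 411701) = -4399*((58 - 1*7388) - 411701) = -4399*((58 - 7388) - 411701) = -4399*(-7330 - 411701) = -4399*(-419031) = 1843317369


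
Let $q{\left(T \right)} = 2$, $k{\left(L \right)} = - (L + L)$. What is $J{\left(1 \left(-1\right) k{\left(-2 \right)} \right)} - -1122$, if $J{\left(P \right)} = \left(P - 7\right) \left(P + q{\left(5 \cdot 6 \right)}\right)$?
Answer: $1144$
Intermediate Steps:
$k{\left(L \right)} = - 2 L$
$J{\left(P \right)} = \left(-7 + P\right) \left(2 + P\right)$ ($J{\left(P \right)} = \left(P - 7\right) \left(P + 2\right) = \left(-7 + P\right) \left(2 + P\right)$)
$J{\left(1 \left(-1\right) k{\left(-2 \right)} \right)} - -1122 = \left(-14 + \left(1 \left(-1\right) \left(\left(-2\right) \left(-2\right)\right)\right)^{2} - 5 \cdot 1 \left(-1\right) \left(\left(-2\right) \left(-2\right)\right)\right) - -1122 = \left(-14 + \left(\left(-1\right) 4\right)^{2} - 5 \left(\left(-1\right) 4\right)\right) + 1122 = \left(-14 + \left(-4\right)^{2} - -20\right) + 1122 = \left(-14 + 16 + 20\right) + 1122 = 22 + 1122 = 1144$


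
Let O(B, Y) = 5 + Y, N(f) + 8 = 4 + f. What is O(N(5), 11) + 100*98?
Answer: 9816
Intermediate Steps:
N(f) = -4 + f (N(f) = -8 + (4 + f) = -4 + f)
O(N(5), 11) + 100*98 = (5 + 11) + 100*98 = 16 + 9800 = 9816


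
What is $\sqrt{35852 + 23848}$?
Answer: $10 \sqrt{597} \approx 244.34$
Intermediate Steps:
$\sqrt{35852 + 23848} = \sqrt{59700} = 10 \sqrt{597}$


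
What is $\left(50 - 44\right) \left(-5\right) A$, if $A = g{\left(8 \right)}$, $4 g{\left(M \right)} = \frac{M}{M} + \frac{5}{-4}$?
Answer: $\frac{15}{8} \approx 1.875$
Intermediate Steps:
$g{\left(M \right)} = - \frac{1}{16}$ ($g{\left(M \right)} = \frac{\frac{M}{M} + \frac{5}{-4}}{4} = \frac{1 + 5 \left(- \frac{1}{4}\right)}{4} = \frac{1 - \frac{5}{4}}{4} = \frac{1}{4} \left(- \frac{1}{4}\right) = - \frac{1}{16}$)
$A = - \frac{1}{16} \approx -0.0625$
$\left(50 - 44\right) \left(-5\right) A = \left(50 - 44\right) \left(-5\right) \left(- \frac{1}{16}\right) = 6 \left(-5\right) \left(- \frac{1}{16}\right) = \left(-30\right) \left(- \frac{1}{16}\right) = \frac{15}{8}$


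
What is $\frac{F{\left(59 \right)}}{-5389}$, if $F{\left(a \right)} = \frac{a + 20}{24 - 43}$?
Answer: $\frac{79}{102391} \approx 0.00077155$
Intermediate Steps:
$F{\left(a \right)} = - \frac{20}{19} - \frac{a}{19}$ ($F{\left(a \right)} = \frac{20 + a}{-19} = \left(20 + a\right) \left(- \frac{1}{19}\right) = - \frac{20}{19} - \frac{a}{19}$)
$\frac{F{\left(59 \right)}}{-5389} = \frac{- \frac{20}{19} - \frac{59}{19}}{-5389} = \left(- \frac{20}{19} - \frac{59}{19}\right) \left(- \frac{1}{5389}\right) = \left(- \frac{79}{19}\right) \left(- \frac{1}{5389}\right) = \frac{79}{102391}$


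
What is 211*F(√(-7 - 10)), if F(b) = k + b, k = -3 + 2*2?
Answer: 211 + 211*I*√17 ≈ 211.0 + 869.98*I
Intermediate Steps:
k = 1 (k = -3 + 4 = 1)
F(b) = 1 + b
211*F(√(-7 - 10)) = 211*(1 + √(-7 - 10)) = 211*(1 + √(-17)) = 211*(1 + I*√17) = 211 + 211*I*√17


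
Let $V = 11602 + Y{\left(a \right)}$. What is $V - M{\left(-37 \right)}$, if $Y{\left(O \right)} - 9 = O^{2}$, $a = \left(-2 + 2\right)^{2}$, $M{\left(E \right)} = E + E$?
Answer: $11685$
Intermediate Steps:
$M{\left(E \right)} = 2 E$
$a = 0$ ($a = 0^{2} = 0$)
$Y{\left(O \right)} = 9 + O^{2}$
$V = 11611$ ($V = 11602 + \left(9 + 0^{2}\right) = 11602 + \left(9 + 0\right) = 11602 + 9 = 11611$)
$V - M{\left(-37 \right)} = 11611 - 2 \left(-37\right) = 11611 - -74 = 11611 + 74 = 11685$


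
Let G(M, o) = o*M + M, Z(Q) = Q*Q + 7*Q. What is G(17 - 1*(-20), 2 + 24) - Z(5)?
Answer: 939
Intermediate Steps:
Z(Q) = Q² + 7*Q
G(M, o) = M + M*o (G(M, o) = M*o + M = M + M*o)
G(17 - 1*(-20), 2 + 24) - Z(5) = (17 - 1*(-20))*(1 + (2 + 24)) - 5*(7 + 5) = (17 + 20)*(1 + 26) - 5*12 = 37*27 - 1*60 = 999 - 60 = 939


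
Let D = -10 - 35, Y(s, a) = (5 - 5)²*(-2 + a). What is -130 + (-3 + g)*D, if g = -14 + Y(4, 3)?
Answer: 635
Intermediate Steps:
Y(s, a) = 0 (Y(s, a) = 0²*(-2 + a) = 0*(-2 + a) = 0)
D = -45
g = -14 (g = -14 + 0 = -14)
-130 + (-3 + g)*D = -130 + (-3 - 14)*(-45) = -130 - 17*(-45) = -130 + 765 = 635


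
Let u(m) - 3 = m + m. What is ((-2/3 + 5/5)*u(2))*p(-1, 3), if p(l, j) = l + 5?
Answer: 28/3 ≈ 9.3333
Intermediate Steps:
p(l, j) = 5 + l
u(m) = 3 + 2*m (u(m) = 3 + (m + m) = 3 + 2*m)
((-2/3 + 5/5)*u(2))*p(-1, 3) = ((-2/3 + 5/5)*(3 + 2*2))*(5 - 1) = ((-2*⅓ + 5*(⅕))*(3 + 4))*4 = ((-⅔ + 1)*7)*4 = ((⅓)*7)*4 = (7/3)*4 = 28/3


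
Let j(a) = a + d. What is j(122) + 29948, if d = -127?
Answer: 29943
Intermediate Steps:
j(a) = -127 + a (j(a) = a - 127 = -127 + a)
j(122) + 29948 = (-127 + 122) + 29948 = -5 + 29948 = 29943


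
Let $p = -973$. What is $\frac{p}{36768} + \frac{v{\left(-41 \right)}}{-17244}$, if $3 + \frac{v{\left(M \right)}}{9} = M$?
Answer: $- \frac{61619}{17611872} \approx -0.0034987$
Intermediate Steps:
$v{\left(M \right)} = -27 + 9 M$
$\frac{p}{36768} + \frac{v{\left(-41 \right)}}{-17244} = - \frac{973}{36768} + \frac{-27 + 9 \left(-41\right)}{-17244} = \left(-973\right) \frac{1}{36768} + \left(-27 - 369\right) \left(- \frac{1}{17244}\right) = - \frac{973}{36768} - - \frac{11}{479} = - \frac{973}{36768} + \frac{11}{479} = - \frac{61619}{17611872}$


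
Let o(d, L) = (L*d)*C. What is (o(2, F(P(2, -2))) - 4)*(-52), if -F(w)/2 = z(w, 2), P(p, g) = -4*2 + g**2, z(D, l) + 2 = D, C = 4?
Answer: -4784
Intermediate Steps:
z(D, l) = -2 + D
P(p, g) = -8 + g**2
F(w) = 4 - 2*w (F(w) = -2*(-2 + w) = 4 - 2*w)
o(d, L) = 4*L*d (o(d, L) = (L*d)*4 = 4*L*d)
(o(2, F(P(2, -2))) - 4)*(-52) = (4*(4 - 2*(-8 + (-2)**2))*2 - 4)*(-52) = (4*(4 - 2*(-8 + 4))*2 - 4)*(-52) = (4*(4 - 2*(-4))*2 - 4)*(-52) = (4*(4 + 8)*2 - 4)*(-52) = (4*12*2 - 4)*(-52) = (96 - 4)*(-52) = 92*(-52) = -4784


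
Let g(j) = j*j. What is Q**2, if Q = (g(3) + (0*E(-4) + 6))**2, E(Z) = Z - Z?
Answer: 50625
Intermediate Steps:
E(Z) = 0
g(j) = j**2
Q = 225 (Q = (3**2 + (0*0 + 6))**2 = (9 + (0 + 6))**2 = (9 + 6)**2 = 15**2 = 225)
Q**2 = 225**2 = 50625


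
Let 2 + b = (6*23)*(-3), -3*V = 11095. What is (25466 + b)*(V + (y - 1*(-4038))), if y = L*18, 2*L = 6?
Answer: 9861350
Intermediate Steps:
L = 3 (L = (½)*6 = 3)
V = -11095/3 (V = -⅓*11095 = -11095/3 ≈ -3698.3)
y = 54 (y = 3*18 = 54)
b = -416 (b = -2 + (6*23)*(-3) = -2 + 138*(-3) = -2 - 414 = -416)
(25466 + b)*(V + (y - 1*(-4038))) = (25466 - 416)*(-11095/3 + (54 - 1*(-4038))) = 25050*(-11095/3 + (54 + 4038)) = 25050*(-11095/3 + 4092) = 25050*(1181/3) = 9861350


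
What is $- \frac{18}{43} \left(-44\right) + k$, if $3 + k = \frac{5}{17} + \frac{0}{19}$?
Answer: $\frac{11486}{731} \approx 15.713$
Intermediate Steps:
$k = - \frac{46}{17}$ ($k = -3 + \left(\frac{5}{17} + \frac{0}{19}\right) = -3 + \left(5 \cdot \frac{1}{17} + 0 \cdot \frac{1}{19}\right) = -3 + \left(\frac{5}{17} + 0\right) = -3 + \frac{5}{17} = - \frac{46}{17} \approx -2.7059$)
$- \frac{18}{43} \left(-44\right) + k = - \frac{18}{43} \left(-44\right) - \frac{46}{17} = \left(-18\right) \frac{1}{43} \left(-44\right) - \frac{46}{17} = \left(- \frac{18}{43}\right) \left(-44\right) - \frac{46}{17} = \frac{792}{43} - \frac{46}{17} = \frac{11486}{731}$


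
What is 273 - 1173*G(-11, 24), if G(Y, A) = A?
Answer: -27879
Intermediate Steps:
273 - 1173*G(-11, 24) = 273 - 1173*24 = 273 - 28152 = -27879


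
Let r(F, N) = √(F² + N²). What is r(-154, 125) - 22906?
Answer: -22906 + √39341 ≈ -22708.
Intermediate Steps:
r(-154, 125) - 22906 = √((-154)² + 125²) - 22906 = √(23716 + 15625) - 22906 = √39341 - 22906 = -22906 + √39341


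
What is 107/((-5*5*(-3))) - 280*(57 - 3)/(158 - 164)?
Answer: 189107/75 ≈ 2521.4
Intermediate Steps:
107/((-5*5*(-3))) - 280*(57 - 3)/(158 - 164) = 107/((-25*(-3))) - 280/((-6/54)) = 107/75 - 280/((-6*1/54)) = 107*(1/75) - 280/(-⅑) = 107/75 - 280*(-9) = 107/75 + 2520 = 189107/75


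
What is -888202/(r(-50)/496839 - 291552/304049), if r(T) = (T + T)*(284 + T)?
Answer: 22362469165598737/25328191788 ≈ 8.8291e+5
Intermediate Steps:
r(T) = 2*T*(284 + T) (r(T) = (2*T)*(284 + T) = 2*T*(284 + T))
-888202/(r(-50)/496839 - 291552/304049) = -888202/((2*(-50)*(284 - 50))/496839 - 291552/304049) = -888202/((2*(-50)*234)*(1/496839) - 291552*1/304049) = -888202/(-23400*1/496839 - 291552/304049) = -888202/(-7800/165613 - 291552/304049) = -888202/(-50656383576/50354467037) = -888202*(-50354467037/50656383576) = 22362469165598737/25328191788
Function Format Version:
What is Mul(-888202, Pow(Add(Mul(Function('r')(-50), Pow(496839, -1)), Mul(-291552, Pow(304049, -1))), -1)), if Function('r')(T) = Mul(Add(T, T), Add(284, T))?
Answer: Rational(22362469165598737, 25328191788) ≈ 8.8291e+5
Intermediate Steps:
Function('r')(T) = Mul(2, T, Add(284, T)) (Function('r')(T) = Mul(Mul(2, T), Add(284, T)) = Mul(2, T, Add(284, T)))
Mul(-888202, Pow(Add(Mul(Function('r')(-50), Pow(496839, -1)), Mul(-291552, Pow(304049, -1))), -1)) = Mul(-888202, Pow(Add(Mul(Mul(2, -50, Add(284, -50)), Pow(496839, -1)), Mul(-291552, Pow(304049, -1))), -1)) = Mul(-888202, Pow(Add(Mul(Mul(2, -50, 234), Rational(1, 496839)), Mul(-291552, Rational(1, 304049))), -1)) = Mul(-888202, Pow(Add(Mul(-23400, Rational(1, 496839)), Rational(-291552, 304049)), -1)) = Mul(-888202, Pow(Add(Rational(-7800, 165613), Rational(-291552, 304049)), -1)) = Mul(-888202, Pow(Rational(-50656383576, 50354467037), -1)) = Mul(-888202, Rational(-50354467037, 50656383576)) = Rational(22362469165598737, 25328191788)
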